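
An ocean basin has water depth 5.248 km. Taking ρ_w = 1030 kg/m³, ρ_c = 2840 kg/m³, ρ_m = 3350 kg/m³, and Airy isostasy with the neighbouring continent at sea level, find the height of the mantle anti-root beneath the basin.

Equating mass per unit area of the two columns: replacing crust with seawater at the top is compensated by replacing crust with mantle at the base: d (ρ_c − ρ_w) = a (ρ_m − ρ_c).
a = d (ρ_c − ρ_w)/(ρ_m − ρ_c) = 5.248 km × 1810/510 = 18.6 km.

18.6 km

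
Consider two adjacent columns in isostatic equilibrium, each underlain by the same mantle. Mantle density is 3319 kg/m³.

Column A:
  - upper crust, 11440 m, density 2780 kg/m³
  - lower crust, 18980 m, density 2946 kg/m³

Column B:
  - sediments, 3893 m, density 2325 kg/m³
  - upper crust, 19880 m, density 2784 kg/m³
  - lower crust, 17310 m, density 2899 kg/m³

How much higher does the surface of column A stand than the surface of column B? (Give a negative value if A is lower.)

−2570 m

For any compensation level in the mantle, the mantle terms cancel and isostasy reduces to e = (Σt_A − Σt_B) − (Σ(ρt)_A − Σ(ρt)_B) / ρ_m.
Σt_A = 30420 m; Σt_B = 41083 m; Σ(ρt)_A = 87718280; Σ(ρt)_B = 114578835 (in m·kg/m³).
e = (30420 − 41083) − (87718280 − 114578835) / 3319 = −2570 m.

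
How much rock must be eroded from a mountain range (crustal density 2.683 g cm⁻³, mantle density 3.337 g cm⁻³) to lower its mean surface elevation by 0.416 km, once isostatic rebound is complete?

2.12 km

Net drop Δ = e − u = e − e ρ_c/ρ_m = e (ρ_m − ρ_c)/ρ_m.
e = Δ ρ_m/(ρ_m − ρ_c) = 0.416 km × 3.337/0.654 = 2.12 km.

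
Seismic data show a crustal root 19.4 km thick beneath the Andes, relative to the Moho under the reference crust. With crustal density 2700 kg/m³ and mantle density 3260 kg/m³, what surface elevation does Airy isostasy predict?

Equating mass per unit area of the two columns: ρ_c h = (ρ_m − ρ_c) r.
h = r (ρ_m − ρ_c) / ρ_c = 19.4 km × (3260 − 2700) / 2700 = 4.02 km.

4.02 km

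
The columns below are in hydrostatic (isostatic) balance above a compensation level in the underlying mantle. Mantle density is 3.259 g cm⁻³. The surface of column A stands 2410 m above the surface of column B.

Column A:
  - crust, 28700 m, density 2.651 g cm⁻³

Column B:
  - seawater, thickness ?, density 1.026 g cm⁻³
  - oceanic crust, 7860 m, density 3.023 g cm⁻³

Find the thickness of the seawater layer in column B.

3470 m

Take the compensation level at the base of the deeper column (depth z_c below the surface of column A) and equate Σ ρ_i t_i down to z_c; mantle fills any gap and the z_c terms cancel.
Column A: 28700×2.651 + (z_c − 28700)×3.259
Column B: 2410×0 + x×1.026 + 7860×3.023 + (z_c − 2410 − 7860 − x)×3.259
The z_c×3.259 term appears on both sides and cancels. Collect the known terms of each column as K = Σ(ρt)_known − 3.259 × (depth of known layers): K_A = 76083.7 − 3.259×28700 = −17449.6; K_B = 23760.78 − 3.259×(2410 + 7860) = −9709.15.
Balance: K_A = K_B − x×(3.259 − 1.026), so x = (K_B − K_A)/(3.259 − 1.026) = 7740.45/2.233 = 3470 m.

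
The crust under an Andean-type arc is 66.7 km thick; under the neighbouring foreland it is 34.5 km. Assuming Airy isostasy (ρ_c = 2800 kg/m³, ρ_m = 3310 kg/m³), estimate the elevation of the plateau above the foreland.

Excess crust Δ = 66.7 km − 34.5 km = 32.2 km, split between elevation h and root r with h + r = Δ.
Airy balance ρ_c h = (ρ_m − ρ_c) r gives r = h ρ_c/(ρ_m − ρ_c), so h (1 + ρ_c/(ρ_m − ρ_c)) = Δ, i.e. h = Δ (ρ_m − ρ_c)/ρ_m.
h = 32.2 km × 510/3310 = 4.96 km.

4.96 km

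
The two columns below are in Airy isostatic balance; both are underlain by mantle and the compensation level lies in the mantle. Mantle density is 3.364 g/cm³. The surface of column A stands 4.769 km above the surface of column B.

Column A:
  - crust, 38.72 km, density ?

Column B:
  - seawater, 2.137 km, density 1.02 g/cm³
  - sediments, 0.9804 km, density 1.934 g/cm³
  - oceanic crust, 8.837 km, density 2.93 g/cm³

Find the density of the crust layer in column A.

Take the compensation level at the base of the deeper column (depth z_c below the surface of column A) and equate Σ ρ_i t_i down to z_c; mantle fills any gap and the z_c terms cancel.
Column A: 38.72×ρ + (z_c − 38.72)×3.364
Column B: 4.769×0 + 2.137×1.02 + 0.9804×1.934 + 8.837×2.93 + (z_c − 4.769 − 11.9544)×3.364
The z_c×3.364 term appears on both sides and cancels. Collect the known terms of each column as K = Σ(ρt)_known − 3.364 × (depth of known layers): K_A = 0 − 3.364×38.72 = −130.25408; K_B = 29.9682436 − 3.364×(4.769 + 11.9544) = −26.289274.
Balance: K_A + 38.72×ρ = K_B, so ρ = (K_B − K_A)/38.72 = 103.965/38.72 = 2.69 g/cm³.

2.69 g/cm³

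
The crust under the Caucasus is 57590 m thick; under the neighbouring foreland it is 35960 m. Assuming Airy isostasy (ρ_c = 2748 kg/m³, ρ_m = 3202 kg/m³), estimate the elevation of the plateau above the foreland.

Excess crust Δ = 57590 m − 35960 m = 21630 m, split between elevation h and root r with h + r = Δ.
Airy balance ρ_c h = (ρ_m − ρ_c) r gives r = h ρ_c/(ρ_m − ρ_c), so h (1 + ρ_c/(ρ_m − ρ_c)) = Δ, i.e. h = Δ (ρ_m − ρ_c)/ρ_m.
h = 21630 m × 454/3202 = 3070 m.

3070 m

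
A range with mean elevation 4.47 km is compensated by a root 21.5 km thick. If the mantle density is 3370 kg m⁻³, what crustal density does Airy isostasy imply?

ρ_c h = (ρ_m − ρ_c) r → ρ_c (h + r) = ρ_m r → ρ_c = ρ_m r / (h + r).
ρ_c = 3370 × 21.5 km / (4.47 km + 21.5 km) = 2790 kg m⁻³.

2790 kg m⁻³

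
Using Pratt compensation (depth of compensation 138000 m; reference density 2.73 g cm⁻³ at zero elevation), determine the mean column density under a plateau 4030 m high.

2.65 g cm⁻³

Pratt balance: ρ_ref D = ρ (D + h).
ρ = ρ_ref D/(D + h) = 2.73 × 138000 m/(138000 m + 4030 m) = 2.65 g cm⁻³.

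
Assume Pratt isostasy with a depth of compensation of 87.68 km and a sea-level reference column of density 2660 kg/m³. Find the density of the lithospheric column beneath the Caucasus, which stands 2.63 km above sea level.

Pratt balance: ρ_ref D = ρ (D + h).
ρ = ρ_ref D/(D + h) = 2660 × 87.68 km/(87.68 km + 2.63 km) = 2580 kg/m³.

2580 kg/m³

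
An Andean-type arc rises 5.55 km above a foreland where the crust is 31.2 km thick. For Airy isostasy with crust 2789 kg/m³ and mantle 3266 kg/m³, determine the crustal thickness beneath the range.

Root depth r = h ρ_c / (ρ_m − ρ_c) = 5.55 km × 2789 / 477 = 32.45 km.
Total thickness = T + h + r = 31.2 km + 5.55 km + 32.45 km = 69.2 km.

69.2 km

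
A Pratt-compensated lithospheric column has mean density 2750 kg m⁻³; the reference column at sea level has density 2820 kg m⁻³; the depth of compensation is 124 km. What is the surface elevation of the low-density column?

3.16 km

ρ_ref D = ρ (D + h) → h = D (ρ_ref − ρ)/ρ.
h = 124 km × (2820 − 2750)/2750 = 3.16 km.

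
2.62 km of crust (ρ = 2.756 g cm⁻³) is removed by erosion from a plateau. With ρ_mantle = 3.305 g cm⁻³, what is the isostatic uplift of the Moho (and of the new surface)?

2.18 km

Unloading: uplift u = e ρ_c/ρ_m = 2.62 km × 2.756/3.305 = 2.18 km.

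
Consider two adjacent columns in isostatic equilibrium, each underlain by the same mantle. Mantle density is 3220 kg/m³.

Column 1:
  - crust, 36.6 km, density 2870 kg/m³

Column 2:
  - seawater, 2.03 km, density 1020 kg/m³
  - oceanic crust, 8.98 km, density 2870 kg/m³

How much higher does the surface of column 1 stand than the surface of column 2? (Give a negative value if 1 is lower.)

1.62 km

For any compensation level in the mantle, the mantle terms cancel and isostasy reduces to e = (Σt_1 − Σt_2) − (Σ(ρt)_1 − Σ(ρt)_2) / ρ_m.
Σt_1 = 36.6 km; Σt_2 = 11.01 km; Σ(ρt)_1 = 105042; Σ(ρt)_2 = 27843.2 (in km·kg/m³).
e = (36.6 − 11.01) − (105042 − 27843.2) / 3220 = 1.62 km.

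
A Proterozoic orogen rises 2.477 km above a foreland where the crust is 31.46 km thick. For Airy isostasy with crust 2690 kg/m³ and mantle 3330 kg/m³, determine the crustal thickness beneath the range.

Root depth r = h ρ_c / (ρ_m − ρ_c) = 2.477 km × 2690 / 640 = 10.41 km.
Total thickness = T + h + r = 31.46 km + 2.477 km + 10.41 km = 44.3 km.

44.3 km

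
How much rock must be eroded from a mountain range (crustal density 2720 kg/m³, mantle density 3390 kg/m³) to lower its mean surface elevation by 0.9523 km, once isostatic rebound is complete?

4.82 km

Net drop Δ = e − u = e − e ρ_c/ρ_m = e (ρ_m − ρ_c)/ρ_m.
e = Δ ρ_m/(ρ_m − ρ_c) = 0.9523 km × 3390/670 = 4.82 km.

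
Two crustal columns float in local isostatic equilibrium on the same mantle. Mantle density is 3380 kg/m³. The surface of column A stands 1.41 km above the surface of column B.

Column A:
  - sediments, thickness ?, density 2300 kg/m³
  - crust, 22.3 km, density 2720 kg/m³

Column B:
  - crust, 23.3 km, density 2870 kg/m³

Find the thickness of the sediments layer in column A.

Take the compensation level at the base of the deeper column (depth z_c below the surface of column A) and equate Σ ρ_i t_i down to z_c; mantle fills any gap and the z_c terms cancel.
Column A: x×2300 + 22.3×2720 + (z_c − 22.3 − x)×3380
Column B: 1.41×0 + 23.3×2870 + (z_c − 1.41 − 23.3)×3380
The z_c×3380 term appears on both sides and cancels. Collect the known terms of each column as K = Σ(ρt)_known − 3380 × (depth of known layers): K_A = 60656 − 3380×22.3 = −14718; K_B = 66871 − 3380×(1.41 + 23.3) = −16648.8.
Balance: K_A − x×(3380 − 2300) = K_B, so x = (K_A − K_B)/(3380 − 2300) = 1930.8/1080 = 1.79 km.

1.79 km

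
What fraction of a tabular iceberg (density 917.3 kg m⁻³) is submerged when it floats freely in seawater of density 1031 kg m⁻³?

89%

Submerged fraction = ρ_obj/ρ_fluid = 917.3/1031 = 89%.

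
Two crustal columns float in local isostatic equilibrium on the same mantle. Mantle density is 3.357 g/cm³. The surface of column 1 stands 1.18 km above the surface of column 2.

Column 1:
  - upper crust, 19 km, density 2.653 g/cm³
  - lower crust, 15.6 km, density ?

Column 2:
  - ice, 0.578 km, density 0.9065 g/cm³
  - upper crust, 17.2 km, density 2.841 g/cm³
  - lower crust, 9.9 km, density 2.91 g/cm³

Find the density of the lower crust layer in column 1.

3.02 g/cm³

Take the compensation level at the base of the deeper column (depth z_c below the surface of column 1) and equate Σ ρ_i t_i down to z_c; mantle fills any gap and the z_c terms cancel.
Column 1: 19×2.653 + 15.6×ρ + (z_c − 34.6)×3.357
Column 2: 1.18×0 + 0.578×0.9065 + 17.2×2.841 + 9.9×2.91 + (z_c − 1.18 − 27.678)×3.357
The z_c×3.357 term appears on both sides and cancels. Collect the known terms of each column as K = Σ(ρt)_known − 3.357 × (depth of known layers): K_1 = 50.407 − 3.357×34.6 = −65.7452; K_2 = 78.198157 − 3.357×(1.18 + 27.678) = −18.678149.
Balance: K_1 + 15.6×ρ = K_2, so ρ = (K_2 − K_1)/15.6 = 47.0671/15.6 = 3.02 g/cm³.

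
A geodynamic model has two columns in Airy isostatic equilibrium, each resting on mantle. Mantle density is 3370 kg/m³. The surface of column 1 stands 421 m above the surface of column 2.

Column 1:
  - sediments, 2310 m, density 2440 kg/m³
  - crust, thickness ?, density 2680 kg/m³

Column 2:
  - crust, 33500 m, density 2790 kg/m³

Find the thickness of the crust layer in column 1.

27100 m

Take the compensation level at the base of the deeper column (depth z_c below the surface of column 1) and equate Σ ρ_i t_i down to z_c; mantle fills any gap and the z_c terms cancel.
Column 1: 2310×2440 + x×2680 + (z_c − 2310 − x)×3370
Column 2: 421×0 + 33500×2790 + (z_c − 421 − 33500)×3370
The z_c×3370 term appears on both sides and cancels. Collect the known terms of each column as K = Σ(ρt)_known − 3370 × (depth of known layers): K_1 = 5636400 − 3370×2310 = −2148300; K_2 = 93465000 − 3370×(421 + 33500) = −20848770.
Balance: K_1 − x×(3370 − 2680) = K_2, so x = (K_1 − K_2)/(3370 − 2680) = 18700500/690 = 27100 m.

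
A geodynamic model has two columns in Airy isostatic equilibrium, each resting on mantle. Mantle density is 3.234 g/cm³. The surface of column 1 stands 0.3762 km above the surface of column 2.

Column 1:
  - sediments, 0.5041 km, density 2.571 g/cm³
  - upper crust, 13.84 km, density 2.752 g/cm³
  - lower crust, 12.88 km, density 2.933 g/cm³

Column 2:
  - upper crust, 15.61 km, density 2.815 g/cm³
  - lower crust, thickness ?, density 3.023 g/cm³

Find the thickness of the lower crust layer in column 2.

14.8 km

Take the compensation level at the base of the deeper column (depth z_c below the surface of column 1) and equate Σ ρ_i t_i down to z_c; mantle fills any gap and the z_c terms cancel.
Column 1: 0.5041×2.571 + 13.84×2.752 + 12.88×2.933 + (z_c − 27.2241)×3.234
Column 2: 0.3762×0 + 15.61×2.815 + x×3.023 + (z_c − 0.3762 − 15.61 − x)×3.234
The z_c×3.234 term appears on both sides and cancels. Collect the known terms of each column as K = Σ(ρt)_known − 3.234 × (depth of known layers): K_1 = 77.1607611 − 3.234×27.2241 = −10.8819783; K_2 = 43.94215 − 3.234×(0.3762 + 15.61) = −7.7572208.
Balance: K_1 = K_2 − x×(3.234 − 3.023), so x = (K_2 − K_1)/(3.234 − 3.023) = 3.12476/0.211 = 14.8 km.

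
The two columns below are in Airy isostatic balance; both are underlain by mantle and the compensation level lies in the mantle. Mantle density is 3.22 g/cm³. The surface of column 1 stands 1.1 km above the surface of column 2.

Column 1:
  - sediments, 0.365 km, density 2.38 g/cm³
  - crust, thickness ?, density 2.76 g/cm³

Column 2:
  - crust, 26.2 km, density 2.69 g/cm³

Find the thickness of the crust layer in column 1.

Take the compensation level at the base of the deeper column (depth z_c below the surface of column 1) and equate Σ ρ_i t_i down to z_c; mantle fills any gap and the z_c terms cancel.
Column 1: 0.365×2.38 + x×2.76 + (z_c − 0.365 − x)×3.22
Column 2: 1.1×0 + 26.2×2.69 + (z_c − 1.1 − 26.2)×3.22
The z_c×3.22 term appears on both sides and cancels. Collect the known terms of each column as K = Σ(ρt)_known − 3.22 × (depth of known layers): K_1 = 0.8687 − 3.22×0.365 = −0.3066; K_2 = 70.478 − 3.22×(1.1 + 26.2) = −17.428.
Balance: K_1 − x×(3.22 − 2.76) = K_2, so x = (K_1 − K_2)/(3.22 − 2.76) = 17.1214/0.46 = 37.2 km.

37.2 km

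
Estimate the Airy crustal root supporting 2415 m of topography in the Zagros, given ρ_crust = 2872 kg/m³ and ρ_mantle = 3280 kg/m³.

In Airy isostatic equilibrium: the weight of the topography is balanced by the buoyancy of the root, ρ_c h = (ρ_m − ρ_c) r.
r = h · ρ_c / (ρ_m − ρ_c) = 2415 m × 2872 / (3280 − 2872) = 17000 m.

17000 m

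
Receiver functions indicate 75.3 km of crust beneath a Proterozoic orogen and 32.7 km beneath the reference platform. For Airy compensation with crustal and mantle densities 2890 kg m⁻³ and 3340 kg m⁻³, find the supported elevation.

5.74 km

Excess crust Δ = 75.3 km − 32.7 km = 42.6 km, split between elevation h and root r with h + r = Δ.
Airy balance ρ_c h = (ρ_m − ρ_c) r gives r = h ρ_c/(ρ_m − ρ_c), so h (1 + ρ_c/(ρ_m − ρ_c)) = Δ, i.e. h = Δ (ρ_m − ρ_c)/ρ_m.
h = 42.6 km × 450/3340 = 5.74 km.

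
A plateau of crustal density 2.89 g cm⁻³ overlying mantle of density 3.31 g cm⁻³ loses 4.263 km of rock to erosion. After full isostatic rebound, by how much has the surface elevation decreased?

Rebound u = e ρ_c/ρ_m = 4.263 km × 2.89/3.31 = 3.722 km.
Net surface drop = e − u = 4.263 km − 3.722 km = e (ρ_m − ρ_c)/ρ_m = 0.541 km.

0.541 km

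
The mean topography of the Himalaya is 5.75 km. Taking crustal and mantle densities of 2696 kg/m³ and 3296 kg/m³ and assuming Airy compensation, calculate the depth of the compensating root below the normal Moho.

Equating mass per unit area of the two columns: the weight of the topography is balanced by the buoyancy of the root, ρ_c h = (ρ_m − ρ_c) r.
r = h · ρ_c / (ρ_m − ρ_c) = 5.75 km × 2696 / (3296 − 2696) = 25.8 km.

25.8 km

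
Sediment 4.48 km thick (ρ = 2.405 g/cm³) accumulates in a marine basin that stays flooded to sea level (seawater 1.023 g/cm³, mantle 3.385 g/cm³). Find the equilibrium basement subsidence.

Submarine loading: the sediment displaces seawater, and the subsidence is in turn flooded, so s (ρ_m − ρ_w) = t (ρ_sed − ρ_w).
s = 4.48 km × (2.405 − 1.023) / (3.385 − 1.023) = 2.62 km.

2.62 km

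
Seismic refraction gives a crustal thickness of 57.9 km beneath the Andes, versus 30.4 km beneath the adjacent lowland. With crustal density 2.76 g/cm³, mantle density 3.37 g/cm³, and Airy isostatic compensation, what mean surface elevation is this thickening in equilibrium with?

Excess crust Δ = 57.9 km − 30.4 km = 27.5 km, split between elevation h and root r with h + r = Δ.
Airy balance ρ_c h = (ρ_m − ρ_c) r gives r = h ρ_c/(ρ_m − ρ_c), so h (1 + ρ_c/(ρ_m − ρ_c)) = Δ, i.e. h = Δ (ρ_m − ρ_c)/ρ_m.
h = 27.5 km × 0.61/3.37 = 4.98 km.

4.98 km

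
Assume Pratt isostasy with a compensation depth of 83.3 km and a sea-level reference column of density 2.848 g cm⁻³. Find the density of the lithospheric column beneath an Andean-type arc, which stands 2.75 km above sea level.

Pratt balance: ρ_ref D = ρ (D + h).
ρ = ρ_ref D/(D + h) = 2.848 × 83.3 km/(83.3 km + 2.75 km) = 2.76 g cm⁻³.

2.76 g cm⁻³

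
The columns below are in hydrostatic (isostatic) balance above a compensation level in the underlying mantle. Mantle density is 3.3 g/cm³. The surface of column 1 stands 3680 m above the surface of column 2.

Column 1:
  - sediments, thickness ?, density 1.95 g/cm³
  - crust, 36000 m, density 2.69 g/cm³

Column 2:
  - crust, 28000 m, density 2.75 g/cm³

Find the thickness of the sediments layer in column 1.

4140 m

Take the compensation level at the base of the deeper column (depth z_c below the surface of column 1) and equate Σ ρ_i t_i down to z_c; mantle fills any gap and the z_c terms cancel.
Column 1: x×1.95 + 36000×2.69 + (z_c − 36000 − x)×3.3
Column 2: 3680×0 + 28000×2.75 + (z_c − 3680 − 28000)×3.3
The z_c×3.3 term appears on both sides and cancels. Collect the known terms of each column as K = Σ(ρt)_known − 3.3 × (depth of known layers): K_1 = 96840 − 3.3×36000 = −21960; K_2 = 77000 − 3.3×(3680 + 28000) = −27544.
Balance: K_1 − x×(3.3 − 1.95) = K_2, so x = (K_1 − K_2)/(3.3 − 1.95) = 5584/1.35 = 4140 m.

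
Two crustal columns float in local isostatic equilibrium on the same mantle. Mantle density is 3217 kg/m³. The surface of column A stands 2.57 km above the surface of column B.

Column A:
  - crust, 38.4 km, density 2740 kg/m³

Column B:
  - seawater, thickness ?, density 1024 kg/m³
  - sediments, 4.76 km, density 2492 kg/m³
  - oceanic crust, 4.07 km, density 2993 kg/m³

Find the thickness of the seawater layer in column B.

2.59 km

Take the compensation level at the base of the deeper column (depth z_c below the surface of column A) and equate Σ ρ_i t_i down to z_c; mantle fills any gap and the z_c terms cancel.
Column A: 38.4×2740 + (z_c − 38.4)×3217
Column B: 2.57×0 + x×1024 + 4.76×2492 + 4.07×2993 + (z_c − 2.57 − 8.83 − x)×3217
The z_c×3217 term appears on both sides and cancels. Collect the known terms of each column as K = Σ(ρt)_known − 3217 × (depth of known layers): K_A = 105216 − 3217×38.4 = −18316.8; K_B = 24043.43 − 3217×(2.57 + 8.83) = −12630.37.
Balance: K_A = K_B − x×(3217 − 1024), so x = (K_B − K_A)/(3217 − 1024) = 5686.43/2193 = 2.59 km.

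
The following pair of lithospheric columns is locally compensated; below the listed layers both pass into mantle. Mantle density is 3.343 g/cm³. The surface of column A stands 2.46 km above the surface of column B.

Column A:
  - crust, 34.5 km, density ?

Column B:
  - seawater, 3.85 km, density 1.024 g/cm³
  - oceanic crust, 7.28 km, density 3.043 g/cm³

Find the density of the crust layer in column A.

Take the compensation level at the base of the deeper column (depth z_c below the surface of column A) and equate Σ ρ_i t_i down to z_c; mantle fills any gap and the z_c terms cancel.
Column A: 34.5×ρ + (z_c − 34.5)×3.343
Column B: 2.46×0 + 3.85×1.024 + 7.28×3.043 + (z_c − 2.46 − 11.13)×3.343
The z_c×3.343 term appears on both sides and cancels. Collect the known terms of each column as K = Σ(ρt)_known − 3.343 × (depth of known layers): K_A = 0 − 3.343×34.5 = −115.3335; K_B = 26.09544 − 3.343×(2.46 + 11.13) = −19.33593.
Balance: K_A + 34.5×ρ = K_B, so ρ = (K_B − K_A)/34.5 = 95.9976/34.5 = 2.78 g/cm³.

2.78 g/cm³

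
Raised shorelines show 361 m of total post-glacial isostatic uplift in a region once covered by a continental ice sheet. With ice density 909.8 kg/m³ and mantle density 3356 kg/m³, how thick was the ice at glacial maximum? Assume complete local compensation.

u = t ρ_ice/ρ_m → t = u ρ_m/ρ_ice = 361 m × 3356/909.8 = 1330 m.

1330 m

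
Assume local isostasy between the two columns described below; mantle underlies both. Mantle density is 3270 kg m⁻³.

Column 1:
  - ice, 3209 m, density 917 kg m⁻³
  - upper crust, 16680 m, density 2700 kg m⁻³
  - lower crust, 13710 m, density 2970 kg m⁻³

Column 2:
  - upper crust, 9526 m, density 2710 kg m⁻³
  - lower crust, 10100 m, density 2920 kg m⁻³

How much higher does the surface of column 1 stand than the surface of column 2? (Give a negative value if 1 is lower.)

For any compensation level in the mantle, the mantle terms cancel and isostasy reduces to e = (Σt_1 − Σt_2) − (Σ(ρt)_1 − Σ(ρt)_2) / ρ_m.
Σt_1 = 33599 m; Σt_2 = 19626 m; Σ(ρt)_1 = 88697353; Σ(ρt)_2 = 55307460 (in m·kg m⁻³).
e = (33599 − 19626) − (88697353 − 55307460) / 3270 = 3760 m.

3760 m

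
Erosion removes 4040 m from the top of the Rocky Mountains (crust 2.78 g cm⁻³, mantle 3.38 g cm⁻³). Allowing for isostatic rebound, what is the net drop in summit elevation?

717 m

Rebound u = e ρ_c/ρ_m = 4040 m × 2.78/3.38 = 3323 m.
Net surface drop = e − u = 4040 m − 3323 m = e (ρ_m − ρ_c)/ρ_m = 717 m.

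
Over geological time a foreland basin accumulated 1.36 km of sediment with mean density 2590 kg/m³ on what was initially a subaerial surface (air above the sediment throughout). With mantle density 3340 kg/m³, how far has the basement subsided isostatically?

Subaerial load: s = t ρ_sed / ρ_m = 1.36 km × 2590/3340 = 1.05 km.

1.05 km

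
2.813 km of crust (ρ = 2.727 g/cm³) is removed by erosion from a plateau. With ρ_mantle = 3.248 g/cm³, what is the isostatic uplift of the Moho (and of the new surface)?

2.36 km

Unloading: uplift u = e ρ_c/ρ_m = 2.813 km × 2.727/3.248 = 2.36 km.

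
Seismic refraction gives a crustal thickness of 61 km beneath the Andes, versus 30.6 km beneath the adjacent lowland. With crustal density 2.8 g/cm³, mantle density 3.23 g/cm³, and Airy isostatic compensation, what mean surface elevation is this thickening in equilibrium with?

Excess crust Δ = 61 km − 30.6 km = 30.4 km, split between elevation h and root r with h + r = Δ.
Airy balance ρ_c h = (ρ_m − ρ_c) r gives r = h ρ_c/(ρ_m − ρ_c), so h (1 + ρ_c/(ρ_m − ρ_c)) = Δ, i.e. h = Δ (ρ_m − ρ_c)/ρ_m.
h = 30.4 km × 0.43/3.23 = 4.05 km.

4.05 km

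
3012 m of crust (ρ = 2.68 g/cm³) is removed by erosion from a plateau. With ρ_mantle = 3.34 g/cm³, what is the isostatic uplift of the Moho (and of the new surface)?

2420 m

Unloading: uplift u = e ρ_c/ρ_m = 3012 m × 2.68/3.34 = 2420 m.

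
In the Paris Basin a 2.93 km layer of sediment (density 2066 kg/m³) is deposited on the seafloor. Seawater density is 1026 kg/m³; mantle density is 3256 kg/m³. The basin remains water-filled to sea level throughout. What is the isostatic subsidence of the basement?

1.37 km

Submarine loading: the sediment displaces seawater, and the subsidence is in turn flooded, so s (ρ_m − ρ_w) = t (ρ_sed − ρ_w).
s = 2.93 km × (2066 − 1026) / (3256 − 1026) = 1.37 km.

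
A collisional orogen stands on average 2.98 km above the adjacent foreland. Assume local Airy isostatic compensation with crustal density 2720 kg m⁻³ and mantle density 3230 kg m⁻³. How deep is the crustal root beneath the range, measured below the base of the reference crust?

Isostatic balance requires: the weight of the topography is balanced by the buoyancy of the root, ρ_c h = (ρ_m − ρ_c) r.
r = h · ρ_c / (ρ_m − ρ_c) = 2.98 km × 2720 / (3230 − 2720) = 15.9 km.

15.9 km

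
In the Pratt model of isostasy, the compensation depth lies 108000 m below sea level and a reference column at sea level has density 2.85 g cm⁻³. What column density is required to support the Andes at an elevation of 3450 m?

Pratt balance: ρ_ref D = ρ (D + h).
ρ = ρ_ref D/(D + h) = 2.85 × 108000 m/(108000 m + 3450 m) = 2.76 g cm⁻³.

2.76 g cm⁻³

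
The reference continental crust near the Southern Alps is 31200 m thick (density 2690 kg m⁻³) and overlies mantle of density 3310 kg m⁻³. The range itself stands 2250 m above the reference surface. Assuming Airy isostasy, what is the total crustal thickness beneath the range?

Root depth r = h ρ_c / (ρ_m − ρ_c) = 2250 m × 2690 / 620 = 9762 m.
Total thickness = T + h + r = 31200 m + 2250 m + 9762 m = 43200 m.

43200 m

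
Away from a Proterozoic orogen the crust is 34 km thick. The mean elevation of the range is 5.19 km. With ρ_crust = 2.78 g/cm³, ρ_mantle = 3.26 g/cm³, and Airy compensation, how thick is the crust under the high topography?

69.2 km

Root depth r = h ρ_c / (ρ_m − ρ_c) = 5.19 km × 2.78 / 0.48 = 30.06 km.
Total thickness = T + h + r = 34 km + 5.19 km + 30.06 km = 69.2 km.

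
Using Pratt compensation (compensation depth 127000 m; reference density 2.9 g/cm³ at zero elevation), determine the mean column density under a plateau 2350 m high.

2.85 g/cm³

Pratt balance: ρ_ref D = ρ (D + h).
ρ = ρ_ref D/(D + h) = 2.9 × 127000 m/(127000 m + 2350 m) = 2.85 g/cm³.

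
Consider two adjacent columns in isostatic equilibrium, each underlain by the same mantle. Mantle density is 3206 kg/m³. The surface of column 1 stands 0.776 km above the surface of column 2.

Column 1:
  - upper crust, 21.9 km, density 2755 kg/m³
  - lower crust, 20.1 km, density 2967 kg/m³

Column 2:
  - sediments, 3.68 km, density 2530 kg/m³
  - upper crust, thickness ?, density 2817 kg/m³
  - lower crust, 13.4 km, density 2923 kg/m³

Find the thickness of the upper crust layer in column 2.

15.2 km

Take the compensation level at the base of the deeper column (depth z_c below the surface of column 1) and equate Σ ρ_i t_i down to z_c; mantle fills any gap and the z_c terms cancel.
Column 1: 21.9×2755 + 20.1×2967 + (z_c − 42)×3206
Column 2: 0.776×0 + 3.68×2530 + x×2817 + 13.4×2923 + (z_c − 0.776 − 17.08 − x)×3206
The z_c×3206 term appears on both sides and cancels. Collect the known terms of each column as K = Σ(ρt)_known − 3206 × (depth of known layers): K_1 = 119971.2 − 3206×42 = −14680.8; K_2 = 48478.6 − 3206×(0.776 + 17.08) = −8767.736.
Balance: K_1 = K_2 − x×(3206 − 2817), so x = (K_2 − K_1)/(3206 − 2817) = 5913.06/389 = 15.2 km.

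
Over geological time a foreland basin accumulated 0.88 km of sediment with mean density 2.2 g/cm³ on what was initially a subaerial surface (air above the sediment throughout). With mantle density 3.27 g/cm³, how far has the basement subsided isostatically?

0.592 km

Subaerial load: s = t ρ_sed / ρ_m = 0.88 km × 2.2/3.27 = 0.592 km.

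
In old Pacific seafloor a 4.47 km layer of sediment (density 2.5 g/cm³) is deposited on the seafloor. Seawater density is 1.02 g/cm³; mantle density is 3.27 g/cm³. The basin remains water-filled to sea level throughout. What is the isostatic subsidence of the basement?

2.94 km

Submarine loading: the sediment displaces seawater, and the subsidence is in turn flooded, so s (ρ_m − ρ_w) = t (ρ_sed − ρ_w).
s = 4.47 km × (2.5 − 1.02) / (3.27 − 1.02) = 2.94 km.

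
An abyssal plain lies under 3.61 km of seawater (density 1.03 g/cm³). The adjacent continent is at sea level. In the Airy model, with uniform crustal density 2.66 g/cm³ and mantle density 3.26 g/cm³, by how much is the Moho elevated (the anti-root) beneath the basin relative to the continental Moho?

9.81 km

In Airy isostatic equilibrium: replacing crust with seawater at the top is compensated by replacing crust with mantle at the base: d (ρ_c − ρ_w) = a (ρ_m − ρ_c).
a = d (ρ_c − ρ_w)/(ρ_m − ρ_c) = 3.61 km × 1.63/0.6 = 9.81 km.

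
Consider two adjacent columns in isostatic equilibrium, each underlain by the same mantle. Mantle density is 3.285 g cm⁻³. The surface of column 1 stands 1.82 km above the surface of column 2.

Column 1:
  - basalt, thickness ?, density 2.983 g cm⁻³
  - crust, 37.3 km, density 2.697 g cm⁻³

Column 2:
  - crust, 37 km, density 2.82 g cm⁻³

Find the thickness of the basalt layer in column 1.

4.14 km

Take the compensation level at the base of the deeper column (depth z_c below the surface of column 1) and equate Σ ρ_i t_i down to z_c; mantle fills any gap and the z_c terms cancel.
Column 1: x×2.983 + 37.3×2.697 + (z_c − 37.3 − x)×3.285
Column 2: 1.82×0 + 37×2.82 + (z_c − 1.82 − 37)×3.285
The z_c×3.285 term appears on both sides and cancels. Collect the known terms of each column as K = Σ(ρt)_known − 3.285 × (depth of known layers): K_1 = 100.5981 − 3.285×37.3 = −21.9324; K_2 = 104.34 − 3.285×(1.82 + 37) = −23.1837.
Balance: K_1 − x×(3.285 − 2.983) = K_2, so x = (K_1 − K_2)/(3.285 − 2.983) = 1.2513/0.302 = 4.14 km.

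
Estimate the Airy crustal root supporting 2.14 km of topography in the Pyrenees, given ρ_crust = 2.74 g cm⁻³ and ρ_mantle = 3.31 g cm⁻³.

Equating mass per unit area of the two columns: the weight of the topography is balanced by the buoyancy of the root, ρ_c h = (ρ_m − ρ_c) r.
r = h · ρ_c / (ρ_m − ρ_c) = 2.14 km × 2.74 / (3.31 − 2.74) = 10.3 km.

10.3 km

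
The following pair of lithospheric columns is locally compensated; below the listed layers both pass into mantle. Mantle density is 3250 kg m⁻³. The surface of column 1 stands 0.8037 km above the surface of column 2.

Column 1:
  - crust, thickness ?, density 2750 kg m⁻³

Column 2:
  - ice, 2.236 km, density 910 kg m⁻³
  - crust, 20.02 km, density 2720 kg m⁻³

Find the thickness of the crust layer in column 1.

36.9 km

Take the compensation level at the base of the deeper column (depth z_c below the surface of column 1) and equate Σ ρ_i t_i down to z_c; mantle fills any gap and the z_c terms cancel.
Column 1: x×2750 + (z_c − 0 − x)×3250
Column 2: 0.8037×0 + 2.236×910 + 20.02×2720 + (z_c − 0.8037 − 22.256)×3250
The z_c×3250 term appears on both sides and cancels. Collect the known terms of each column as K = Σ(ρt)_known − 3250 × (depth of known layers): K_1 = 0 − 3250×0 = 0; K_2 = 56489.16 − 3250×(0.8037 + 22.256) = −18454.865.
Balance: K_1 − x×(3250 − 2750) = K_2, so x = (K_1 − K_2)/(3250 − 2750) = 18454.9/500 = 36.9 km.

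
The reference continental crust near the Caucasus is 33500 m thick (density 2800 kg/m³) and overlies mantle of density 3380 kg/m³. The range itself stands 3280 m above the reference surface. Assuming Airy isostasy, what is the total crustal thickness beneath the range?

Root depth r = h ρ_c / (ρ_m − ρ_c) = 3280 m × 2800 / 580 = 15830 m.
Total thickness = T + h + r = 33500 m + 3280 m + 15830 m = 52600 m.

52600 m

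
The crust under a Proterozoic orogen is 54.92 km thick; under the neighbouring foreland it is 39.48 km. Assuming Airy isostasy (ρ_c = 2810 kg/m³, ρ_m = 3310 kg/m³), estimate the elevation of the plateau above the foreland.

2.33 km

Excess crust Δ = 54.92 km − 39.48 km = 15.44 km, split between elevation h and root r with h + r = Δ.
Airy balance ρ_c h = (ρ_m − ρ_c) r gives r = h ρ_c/(ρ_m − ρ_c), so h (1 + ρ_c/(ρ_m − ρ_c)) = Δ, i.e. h = Δ (ρ_m − ρ_c)/ρ_m.
h = 15.44 km × 500/3310 = 2.33 km.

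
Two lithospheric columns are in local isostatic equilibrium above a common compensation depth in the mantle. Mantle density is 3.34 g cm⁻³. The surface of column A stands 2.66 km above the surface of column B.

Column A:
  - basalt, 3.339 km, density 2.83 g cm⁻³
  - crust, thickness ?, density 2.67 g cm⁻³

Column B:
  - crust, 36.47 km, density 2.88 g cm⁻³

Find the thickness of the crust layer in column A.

35.8 km

Take the compensation level at the base of the deeper column (depth z_c below the surface of column A) and equate Σ ρ_i t_i down to z_c; mantle fills any gap and the z_c terms cancel.
Column A: 3.339×2.83 + x×2.67 + (z_c − 3.339 − x)×3.34
Column B: 2.66×0 + 36.47×2.88 + (z_c − 2.66 − 36.47)×3.34
The z_c×3.34 term appears on both sides and cancels. Collect the known terms of each column as K = Σ(ρt)_known − 3.34 × (depth of known layers): K_A = 9.44937 − 3.34×3.339 = −1.70289; K_B = 105.0336 − 3.34×(2.66 + 36.47) = −25.6606.
Balance: K_A − x×(3.34 − 2.67) = K_B, so x = (K_A − K_B)/(3.34 − 2.67) = 23.9577/0.67 = 35.8 km.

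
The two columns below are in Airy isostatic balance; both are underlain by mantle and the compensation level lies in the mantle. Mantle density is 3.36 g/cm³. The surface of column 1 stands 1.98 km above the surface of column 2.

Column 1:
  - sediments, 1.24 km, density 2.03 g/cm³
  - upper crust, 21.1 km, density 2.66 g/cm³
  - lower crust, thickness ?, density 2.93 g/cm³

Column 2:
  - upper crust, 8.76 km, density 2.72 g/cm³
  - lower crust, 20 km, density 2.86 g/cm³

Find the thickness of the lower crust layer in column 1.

Take the compensation level at the base of the deeper column (depth z_c below the surface of column 1) and equate Σ ρ_i t_i down to z_c; mantle fills any gap and the z_c terms cancel.
Column 1: 1.24×2.03 + 21.1×2.66 + x×2.93 + (z_c − 22.34 − x)×3.36
Column 2: 1.98×0 + 8.76×2.72 + 20×2.86 + (z_c − 1.98 − 28.76)×3.36
The z_c×3.36 term appears on both sides and cancels. Collect the known terms of each column as K = Σ(ρt)_known − 3.36 × (depth of known layers): K_1 = 58.6432 − 3.36×22.34 = −16.4192; K_2 = 81.0272 − 3.36×(1.98 + 28.76) = −22.2592.
Balance: K_1 − x×(3.36 − 2.93) = K_2, so x = (K_1 − K_2)/(3.36 − 2.93) = 5.84/0.43 = 13.6 km.

13.6 km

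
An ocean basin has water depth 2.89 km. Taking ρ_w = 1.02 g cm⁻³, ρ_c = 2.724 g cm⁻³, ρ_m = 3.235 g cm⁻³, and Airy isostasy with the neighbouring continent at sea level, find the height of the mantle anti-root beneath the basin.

By Archimedes' principle applied to the lithosphere: replacing crust with seawater at the top is compensated by replacing crust with mantle at the base: d (ρ_c − ρ_w) = a (ρ_m − ρ_c).
a = d (ρ_c − ρ_w)/(ρ_m − ρ_c) = 2.89 km × 1.704/0.511 = 9.64 km.

9.64 km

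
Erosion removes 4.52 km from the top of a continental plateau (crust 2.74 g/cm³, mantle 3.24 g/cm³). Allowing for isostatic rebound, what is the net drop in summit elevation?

0.698 km

Rebound u = e ρ_c/ρ_m = 4.52 km × 2.74/3.24 = 3.822 km.
Net surface drop = e − u = 4.52 km − 3.822 km = e (ρ_m − ρ_c)/ρ_m = 0.698 km.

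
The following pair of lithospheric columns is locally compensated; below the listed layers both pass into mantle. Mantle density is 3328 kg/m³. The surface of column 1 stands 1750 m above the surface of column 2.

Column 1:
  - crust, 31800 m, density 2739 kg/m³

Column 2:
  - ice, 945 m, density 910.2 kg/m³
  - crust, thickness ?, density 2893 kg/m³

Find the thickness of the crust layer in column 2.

Take the compensation level at the base of the deeper column (depth z_c below the surface of column 1) and equate Σ ρ_i t_i down to z_c; mantle fills any gap and the z_c terms cancel.
Column 1: 31800×2739 + (z_c − 31800)×3328
Column 2: 1750×0 + 945×910.2 + x×2893 + (z_c − 1750 − 945 − x)×3328
The z_c×3328 term appears on both sides and cancels. Collect the known terms of each column as K = Σ(ρt)_known − 3328 × (depth of known layers): K_1 = 87100200 − 3328×31800 = −18730200; K_2 = 860139 − 3328×(1750 + 945) = −8108821.
Balance: K_1 = K_2 − x×(3328 − 2893), so x = (K_2 − K_1)/(3328 − 2893) = 10621400/435 = 24400 m.

24400 m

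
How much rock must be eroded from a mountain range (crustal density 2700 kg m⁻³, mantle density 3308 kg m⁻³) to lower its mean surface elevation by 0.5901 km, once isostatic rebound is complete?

Net drop Δ = e − u = e − e ρ_c/ρ_m = e (ρ_m − ρ_c)/ρ_m.
e = Δ ρ_m/(ρ_m − ρ_c) = 0.5901 km × 3308/608 = 3.21 km.

3.21 km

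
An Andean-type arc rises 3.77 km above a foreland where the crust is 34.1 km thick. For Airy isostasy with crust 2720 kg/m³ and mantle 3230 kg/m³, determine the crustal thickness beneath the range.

58 km

Root depth r = h ρ_c / (ρ_m − ρ_c) = 3.77 km × 2720 / 510 = 20.11 km.
Total thickness = T + h + r = 34.1 km + 3.77 km + 20.11 km = 58 km.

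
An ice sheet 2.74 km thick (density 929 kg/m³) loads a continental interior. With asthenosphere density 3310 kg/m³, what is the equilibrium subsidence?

By Archimedes' principle applied to the lithosphere: the ice load ρ_ice t is balanced by mantle displaced below, ρ_m s.
s = t ρ_ice / ρ_m = 2.74 km × 929/3310 = 0.769 km.

0.769 km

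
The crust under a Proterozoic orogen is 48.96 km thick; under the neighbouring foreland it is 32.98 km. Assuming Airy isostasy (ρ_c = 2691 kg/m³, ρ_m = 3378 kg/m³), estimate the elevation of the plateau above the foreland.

3.25 km

Excess crust Δ = 48.96 km − 32.98 km = 15.98 km, split between elevation h and root r with h + r = Δ.
Airy balance ρ_c h = (ρ_m − ρ_c) r gives r = h ρ_c/(ρ_m − ρ_c), so h (1 + ρ_c/(ρ_m − ρ_c)) = Δ, i.e. h = Δ (ρ_m − ρ_c)/ρ_m.
h = 15.98 km × 687/3378 = 3.25 km.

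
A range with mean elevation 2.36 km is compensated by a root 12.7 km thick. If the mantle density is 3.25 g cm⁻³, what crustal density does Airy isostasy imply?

2.74 g cm⁻³

ρ_c h = (ρ_m − ρ_c) r → ρ_c (h + r) = ρ_m r → ρ_c = ρ_m r / (h + r).
ρ_c = 3.25 × 12.7 km / (2.36 km + 12.7 km) = 2.74 g cm⁻³.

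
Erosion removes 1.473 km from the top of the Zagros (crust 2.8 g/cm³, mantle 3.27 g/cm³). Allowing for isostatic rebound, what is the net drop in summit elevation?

0.212 km

Rebound u = e ρ_c/ρ_m = 1.473 km × 2.8/3.27 = 1.261 km.
Net surface drop = e − u = 1.473 km − 1.261 km = e (ρ_m − ρ_c)/ρ_m = 0.212 km.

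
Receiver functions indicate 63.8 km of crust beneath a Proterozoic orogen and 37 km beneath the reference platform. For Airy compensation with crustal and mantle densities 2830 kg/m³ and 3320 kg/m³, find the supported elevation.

3.96 km

Excess crust Δ = 63.8 km − 37 km = 26.8 km, split between elevation h and root r with h + r = Δ.
Airy balance ρ_c h = (ρ_m − ρ_c) r gives r = h ρ_c/(ρ_m − ρ_c), so h (1 + ρ_c/(ρ_m − ρ_c)) = Δ, i.e. h = Δ (ρ_m − ρ_c)/ρ_m.
h = 26.8 km × 490/3320 = 3.96 km.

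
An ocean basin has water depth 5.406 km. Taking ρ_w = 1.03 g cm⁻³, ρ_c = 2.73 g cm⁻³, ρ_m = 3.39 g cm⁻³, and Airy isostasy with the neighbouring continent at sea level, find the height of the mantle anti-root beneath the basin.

13.9 km

Equating mass per unit area of the two columns: replacing crust with seawater at the top is compensated by replacing crust with mantle at the base: d (ρ_c − ρ_w) = a (ρ_m − ρ_c).
a = d (ρ_c − ρ_w)/(ρ_m − ρ_c) = 5.406 km × 1.7/0.66 = 13.9 km.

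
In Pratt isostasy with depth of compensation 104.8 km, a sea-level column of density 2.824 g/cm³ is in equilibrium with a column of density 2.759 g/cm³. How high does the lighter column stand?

2.47 km

ρ_ref D = ρ (D + h) → h = D (ρ_ref − ρ)/ρ.
h = 104.8 km × (2.824 − 2.759)/2.759 = 2.47 km.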